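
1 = 1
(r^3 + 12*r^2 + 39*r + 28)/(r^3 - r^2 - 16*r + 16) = (r^2 + 8*r + 7)/(r^2 - 5*r + 4)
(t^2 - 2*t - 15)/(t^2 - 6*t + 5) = (t + 3)/(t - 1)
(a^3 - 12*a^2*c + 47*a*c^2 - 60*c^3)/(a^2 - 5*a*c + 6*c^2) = (a^2 - 9*a*c + 20*c^2)/(a - 2*c)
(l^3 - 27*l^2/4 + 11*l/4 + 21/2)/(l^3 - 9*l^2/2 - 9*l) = (4*l^2 - 3*l - 7)/(2*l*(2*l + 3))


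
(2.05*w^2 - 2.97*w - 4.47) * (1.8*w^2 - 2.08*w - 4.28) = 3.69*w^4 - 9.61*w^3 - 10.6424*w^2 + 22.0092*w + 19.1316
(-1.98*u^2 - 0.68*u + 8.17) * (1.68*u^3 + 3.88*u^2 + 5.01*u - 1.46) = -3.3264*u^5 - 8.8248*u^4 + 1.1674*u^3 + 31.1836*u^2 + 41.9245*u - 11.9282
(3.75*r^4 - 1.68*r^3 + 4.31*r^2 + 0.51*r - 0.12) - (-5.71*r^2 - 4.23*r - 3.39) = 3.75*r^4 - 1.68*r^3 + 10.02*r^2 + 4.74*r + 3.27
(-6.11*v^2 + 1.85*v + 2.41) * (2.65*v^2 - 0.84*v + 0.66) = -16.1915*v^4 + 10.0349*v^3 + 0.799899999999999*v^2 - 0.8034*v + 1.5906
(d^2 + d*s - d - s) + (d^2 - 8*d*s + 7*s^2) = 2*d^2 - 7*d*s - d + 7*s^2 - s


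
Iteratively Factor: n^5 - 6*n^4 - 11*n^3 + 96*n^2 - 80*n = (n - 5)*(n^4 - n^3 - 16*n^2 + 16*n) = (n - 5)*(n - 1)*(n^3 - 16*n) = n*(n - 5)*(n - 1)*(n^2 - 16) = n*(n - 5)*(n - 1)*(n + 4)*(n - 4)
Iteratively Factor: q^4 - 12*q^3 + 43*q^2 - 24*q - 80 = (q - 4)*(q^3 - 8*q^2 + 11*q + 20) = (q - 5)*(q - 4)*(q^2 - 3*q - 4) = (q - 5)*(q - 4)^2*(q + 1)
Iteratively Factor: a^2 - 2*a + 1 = (a - 1)*(a - 1)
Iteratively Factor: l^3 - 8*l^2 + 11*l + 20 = (l + 1)*(l^2 - 9*l + 20) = (l - 5)*(l + 1)*(l - 4)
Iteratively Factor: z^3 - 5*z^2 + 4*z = (z - 4)*(z^2 - z) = (z - 4)*(z - 1)*(z)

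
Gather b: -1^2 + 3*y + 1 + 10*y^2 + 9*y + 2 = 10*y^2 + 12*y + 2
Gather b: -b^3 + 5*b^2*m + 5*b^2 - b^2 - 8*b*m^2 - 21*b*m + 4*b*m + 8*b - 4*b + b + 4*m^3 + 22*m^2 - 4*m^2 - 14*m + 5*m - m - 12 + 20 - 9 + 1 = -b^3 + b^2*(5*m + 4) + b*(-8*m^2 - 17*m + 5) + 4*m^3 + 18*m^2 - 10*m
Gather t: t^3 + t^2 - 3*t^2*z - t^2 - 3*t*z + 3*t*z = t^3 - 3*t^2*z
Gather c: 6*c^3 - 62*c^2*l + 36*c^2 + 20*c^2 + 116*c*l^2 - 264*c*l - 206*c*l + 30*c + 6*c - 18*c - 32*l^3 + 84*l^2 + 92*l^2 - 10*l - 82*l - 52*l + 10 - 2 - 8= 6*c^3 + c^2*(56 - 62*l) + c*(116*l^2 - 470*l + 18) - 32*l^3 + 176*l^2 - 144*l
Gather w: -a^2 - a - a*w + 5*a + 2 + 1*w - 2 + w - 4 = -a^2 + 4*a + w*(2 - a) - 4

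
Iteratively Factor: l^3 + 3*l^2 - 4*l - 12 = (l - 2)*(l^2 + 5*l + 6) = (l - 2)*(l + 2)*(l + 3)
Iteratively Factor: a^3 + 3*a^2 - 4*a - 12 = (a + 3)*(a^2 - 4) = (a - 2)*(a + 3)*(a + 2)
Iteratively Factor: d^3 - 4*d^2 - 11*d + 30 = (d - 5)*(d^2 + d - 6) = (d - 5)*(d - 2)*(d + 3)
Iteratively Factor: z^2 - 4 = (z + 2)*(z - 2)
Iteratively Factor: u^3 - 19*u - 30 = (u + 3)*(u^2 - 3*u - 10) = (u + 2)*(u + 3)*(u - 5)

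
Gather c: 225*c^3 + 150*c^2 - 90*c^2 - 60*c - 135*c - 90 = 225*c^3 + 60*c^2 - 195*c - 90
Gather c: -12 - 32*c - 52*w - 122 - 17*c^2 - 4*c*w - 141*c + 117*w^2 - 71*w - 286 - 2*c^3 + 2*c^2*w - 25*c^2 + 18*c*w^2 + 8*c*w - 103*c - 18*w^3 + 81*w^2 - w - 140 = -2*c^3 + c^2*(2*w - 42) + c*(18*w^2 + 4*w - 276) - 18*w^3 + 198*w^2 - 124*w - 560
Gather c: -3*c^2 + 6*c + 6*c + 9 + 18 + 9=-3*c^2 + 12*c + 36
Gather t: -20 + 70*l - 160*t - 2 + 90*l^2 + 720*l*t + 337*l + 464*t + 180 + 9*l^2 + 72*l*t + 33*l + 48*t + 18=99*l^2 + 440*l + t*(792*l + 352) + 176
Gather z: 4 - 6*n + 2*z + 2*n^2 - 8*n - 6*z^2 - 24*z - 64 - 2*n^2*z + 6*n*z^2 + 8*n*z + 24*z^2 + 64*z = 2*n^2 - 14*n + z^2*(6*n + 18) + z*(-2*n^2 + 8*n + 42) - 60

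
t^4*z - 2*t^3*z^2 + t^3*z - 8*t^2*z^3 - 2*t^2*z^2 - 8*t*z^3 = t*(t - 4*z)*(t + 2*z)*(t*z + z)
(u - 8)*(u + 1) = u^2 - 7*u - 8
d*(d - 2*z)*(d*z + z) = d^3*z - 2*d^2*z^2 + d^2*z - 2*d*z^2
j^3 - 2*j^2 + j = j*(j - 1)^2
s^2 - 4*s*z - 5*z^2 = (s - 5*z)*(s + z)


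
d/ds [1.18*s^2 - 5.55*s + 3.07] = 2.36*s - 5.55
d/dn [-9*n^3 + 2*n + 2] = 2 - 27*n^2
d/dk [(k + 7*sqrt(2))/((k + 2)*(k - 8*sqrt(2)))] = ((k + 2)*(k - 8*sqrt(2)) - (k + 2)*(k + 7*sqrt(2)) - (k - 8*sqrt(2))*(k + 7*sqrt(2)))/((k + 2)^2*(k - 8*sqrt(2))^2)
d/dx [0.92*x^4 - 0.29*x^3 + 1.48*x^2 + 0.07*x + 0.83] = 3.68*x^3 - 0.87*x^2 + 2.96*x + 0.07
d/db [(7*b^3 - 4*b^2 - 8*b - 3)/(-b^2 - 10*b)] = (-7*b^4 - 140*b^3 + 32*b^2 - 6*b - 30)/(b^2*(b^2 + 20*b + 100))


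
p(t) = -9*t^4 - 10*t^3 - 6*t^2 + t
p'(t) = -36*t^3 - 30*t^2 - 12*t + 1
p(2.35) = -435.05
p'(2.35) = -660.08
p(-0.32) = -0.70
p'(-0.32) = 2.95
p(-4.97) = -4416.75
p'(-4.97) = 3739.10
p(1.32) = -59.46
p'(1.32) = -149.91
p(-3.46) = -950.95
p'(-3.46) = 1174.55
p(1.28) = -53.68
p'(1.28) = -139.01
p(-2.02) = -93.93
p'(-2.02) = 199.55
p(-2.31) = -167.33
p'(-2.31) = 312.39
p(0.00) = 0.00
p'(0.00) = 1.00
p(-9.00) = -52254.00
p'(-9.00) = 23923.00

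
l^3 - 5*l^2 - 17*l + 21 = (l - 7)*(l - 1)*(l + 3)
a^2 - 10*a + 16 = (a - 8)*(a - 2)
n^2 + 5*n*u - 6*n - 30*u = (n - 6)*(n + 5*u)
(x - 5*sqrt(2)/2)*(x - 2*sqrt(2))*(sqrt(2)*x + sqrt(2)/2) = sqrt(2)*x^3 - 9*x^2 + sqrt(2)*x^2/2 - 9*x/2 + 10*sqrt(2)*x + 5*sqrt(2)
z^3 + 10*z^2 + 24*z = z*(z + 4)*(z + 6)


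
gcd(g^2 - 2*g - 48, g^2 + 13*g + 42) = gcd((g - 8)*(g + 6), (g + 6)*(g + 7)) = g + 6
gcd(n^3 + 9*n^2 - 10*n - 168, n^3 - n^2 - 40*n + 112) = n^2 + 3*n - 28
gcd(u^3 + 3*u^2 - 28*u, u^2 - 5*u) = u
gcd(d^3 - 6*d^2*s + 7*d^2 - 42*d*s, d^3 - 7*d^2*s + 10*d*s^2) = d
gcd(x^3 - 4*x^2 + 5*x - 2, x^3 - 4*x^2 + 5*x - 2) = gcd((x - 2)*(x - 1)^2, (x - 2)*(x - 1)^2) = x^3 - 4*x^2 + 5*x - 2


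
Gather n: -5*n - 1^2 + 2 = 1 - 5*n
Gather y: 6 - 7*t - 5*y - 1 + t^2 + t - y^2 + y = t^2 - 6*t - y^2 - 4*y + 5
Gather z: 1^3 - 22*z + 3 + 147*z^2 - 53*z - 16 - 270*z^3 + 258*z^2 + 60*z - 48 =-270*z^3 + 405*z^2 - 15*z - 60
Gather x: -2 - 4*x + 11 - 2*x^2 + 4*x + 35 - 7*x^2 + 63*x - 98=-9*x^2 + 63*x - 54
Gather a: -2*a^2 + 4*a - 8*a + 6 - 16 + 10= -2*a^2 - 4*a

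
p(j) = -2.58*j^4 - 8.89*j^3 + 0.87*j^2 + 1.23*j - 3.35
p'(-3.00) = 34.62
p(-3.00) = 31.84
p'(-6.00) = 1259.79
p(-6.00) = -1402.85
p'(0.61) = -9.97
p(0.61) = -4.65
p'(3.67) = -861.73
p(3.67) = -894.60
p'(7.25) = -5320.72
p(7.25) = -10464.55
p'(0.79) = -19.13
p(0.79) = -7.22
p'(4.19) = -1218.84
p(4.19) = -1432.07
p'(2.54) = -335.53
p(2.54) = -247.68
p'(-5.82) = 1122.18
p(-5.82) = -1188.62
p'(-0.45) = -4.01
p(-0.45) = -3.02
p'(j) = -10.32*j^3 - 26.67*j^2 + 1.74*j + 1.23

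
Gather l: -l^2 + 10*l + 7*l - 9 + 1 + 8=-l^2 + 17*l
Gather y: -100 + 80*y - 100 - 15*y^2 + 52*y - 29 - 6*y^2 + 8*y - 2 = -21*y^2 + 140*y - 231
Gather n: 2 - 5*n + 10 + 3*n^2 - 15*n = 3*n^2 - 20*n + 12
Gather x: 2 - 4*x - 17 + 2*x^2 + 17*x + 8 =2*x^2 + 13*x - 7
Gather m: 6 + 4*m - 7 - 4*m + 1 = 0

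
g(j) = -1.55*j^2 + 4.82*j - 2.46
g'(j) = 4.82 - 3.1*j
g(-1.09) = -9.56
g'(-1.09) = 8.20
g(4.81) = -15.14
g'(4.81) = -10.09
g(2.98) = -1.86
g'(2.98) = -4.42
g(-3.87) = -44.33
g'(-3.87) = 16.82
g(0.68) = 0.10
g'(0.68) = 2.71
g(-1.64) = -14.53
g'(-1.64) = 9.90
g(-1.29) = -11.26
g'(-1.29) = 8.82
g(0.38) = -0.85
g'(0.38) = 3.64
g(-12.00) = -283.50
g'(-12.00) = 42.02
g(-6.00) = -87.18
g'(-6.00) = 23.42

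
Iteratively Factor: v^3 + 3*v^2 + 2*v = (v + 1)*(v^2 + 2*v) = (v + 1)*(v + 2)*(v)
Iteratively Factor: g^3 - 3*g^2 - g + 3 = (g + 1)*(g^2 - 4*g + 3) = (g - 3)*(g + 1)*(g - 1)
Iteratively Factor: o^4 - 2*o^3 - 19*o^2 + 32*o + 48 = (o + 1)*(o^3 - 3*o^2 - 16*o + 48) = (o - 3)*(o + 1)*(o^2 - 16) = (o - 4)*(o - 3)*(o + 1)*(o + 4)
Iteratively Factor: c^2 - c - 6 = (c - 3)*(c + 2)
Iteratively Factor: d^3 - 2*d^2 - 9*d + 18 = (d + 3)*(d^2 - 5*d + 6) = (d - 3)*(d + 3)*(d - 2)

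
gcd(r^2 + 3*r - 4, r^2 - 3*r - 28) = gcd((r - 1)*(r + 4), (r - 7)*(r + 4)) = r + 4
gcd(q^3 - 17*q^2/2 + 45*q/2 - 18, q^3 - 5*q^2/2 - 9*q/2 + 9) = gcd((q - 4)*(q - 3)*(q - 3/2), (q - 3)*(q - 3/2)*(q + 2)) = q^2 - 9*q/2 + 9/2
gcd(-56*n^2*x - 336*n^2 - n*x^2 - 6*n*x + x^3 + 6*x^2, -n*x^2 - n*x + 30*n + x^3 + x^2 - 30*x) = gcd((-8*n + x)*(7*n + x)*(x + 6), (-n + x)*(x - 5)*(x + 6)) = x + 6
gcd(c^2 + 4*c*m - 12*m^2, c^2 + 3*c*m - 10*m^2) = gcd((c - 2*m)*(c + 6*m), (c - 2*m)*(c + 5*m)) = c - 2*m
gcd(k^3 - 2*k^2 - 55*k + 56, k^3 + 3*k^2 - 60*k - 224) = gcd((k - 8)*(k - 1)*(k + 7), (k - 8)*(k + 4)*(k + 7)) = k^2 - k - 56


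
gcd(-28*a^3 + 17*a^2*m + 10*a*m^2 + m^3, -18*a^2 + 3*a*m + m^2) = 1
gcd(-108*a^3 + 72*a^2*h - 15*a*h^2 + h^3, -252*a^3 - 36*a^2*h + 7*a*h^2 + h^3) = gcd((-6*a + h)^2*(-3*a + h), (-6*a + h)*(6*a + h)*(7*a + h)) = 6*a - h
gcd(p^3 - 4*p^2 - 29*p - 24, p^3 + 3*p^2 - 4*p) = 1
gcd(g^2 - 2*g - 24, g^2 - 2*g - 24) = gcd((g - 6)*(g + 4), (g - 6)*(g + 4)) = g^2 - 2*g - 24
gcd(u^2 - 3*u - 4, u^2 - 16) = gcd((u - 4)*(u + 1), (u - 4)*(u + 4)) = u - 4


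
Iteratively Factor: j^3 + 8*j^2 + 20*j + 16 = (j + 2)*(j^2 + 6*j + 8) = (j + 2)^2*(j + 4)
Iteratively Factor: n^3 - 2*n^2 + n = (n - 1)*(n^2 - n) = (n - 1)^2*(n)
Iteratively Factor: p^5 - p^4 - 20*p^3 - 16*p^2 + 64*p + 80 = (p + 2)*(p^4 - 3*p^3 - 14*p^2 + 12*p + 40) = (p + 2)^2*(p^3 - 5*p^2 - 4*p + 20) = (p - 2)*(p + 2)^2*(p^2 - 3*p - 10) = (p - 5)*(p - 2)*(p + 2)^2*(p + 2)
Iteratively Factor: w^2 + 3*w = (w)*(w + 3)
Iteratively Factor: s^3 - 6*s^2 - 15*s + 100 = (s - 5)*(s^2 - s - 20) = (s - 5)*(s + 4)*(s - 5)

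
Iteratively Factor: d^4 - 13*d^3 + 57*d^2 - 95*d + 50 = (d - 5)*(d^3 - 8*d^2 + 17*d - 10) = (d - 5)*(d - 1)*(d^2 - 7*d + 10) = (d - 5)*(d - 2)*(d - 1)*(d - 5)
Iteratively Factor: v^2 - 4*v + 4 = (v - 2)*(v - 2)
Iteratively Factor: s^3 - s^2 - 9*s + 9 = (s - 1)*(s^2 - 9) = (s - 3)*(s - 1)*(s + 3)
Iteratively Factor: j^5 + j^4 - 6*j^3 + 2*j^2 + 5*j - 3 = (j + 3)*(j^4 - 2*j^3 + 2*j - 1) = (j + 1)*(j + 3)*(j^3 - 3*j^2 + 3*j - 1) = (j - 1)*(j + 1)*(j + 3)*(j^2 - 2*j + 1) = (j - 1)^2*(j + 1)*(j + 3)*(j - 1)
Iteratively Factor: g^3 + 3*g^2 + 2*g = (g + 1)*(g^2 + 2*g) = (g + 1)*(g + 2)*(g)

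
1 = 1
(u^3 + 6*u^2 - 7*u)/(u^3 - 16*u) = (u^2 + 6*u - 7)/(u^2 - 16)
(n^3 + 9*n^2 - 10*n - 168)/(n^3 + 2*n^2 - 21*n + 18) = (n^2 + 3*n - 28)/(n^2 - 4*n + 3)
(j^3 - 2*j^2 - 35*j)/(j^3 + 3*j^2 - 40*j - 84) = j*(j^2 - 2*j - 35)/(j^3 + 3*j^2 - 40*j - 84)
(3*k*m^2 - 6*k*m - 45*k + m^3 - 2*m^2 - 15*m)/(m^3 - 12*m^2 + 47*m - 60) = (3*k*m + 9*k + m^2 + 3*m)/(m^2 - 7*m + 12)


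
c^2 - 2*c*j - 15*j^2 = (c - 5*j)*(c + 3*j)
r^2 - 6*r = r*(r - 6)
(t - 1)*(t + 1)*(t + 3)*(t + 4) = t^4 + 7*t^3 + 11*t^2 - 7*t - 12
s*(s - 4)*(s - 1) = s^3 - 5*s^2 + 4*s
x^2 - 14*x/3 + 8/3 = (x - 4)*(x - 2/3)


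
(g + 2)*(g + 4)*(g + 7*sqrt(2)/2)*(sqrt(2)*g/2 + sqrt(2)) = sqrt(2)*g^4/2 + 7*g^3/2 + 4*sqrt(2)*g^3 + 10*sqrt(2)*g^2 + 28*g^2 + 8*sqrt(2)*g + 70*g + 56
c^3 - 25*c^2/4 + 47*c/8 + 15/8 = (c - 5)*(c - 3/2)*(c + 1/4)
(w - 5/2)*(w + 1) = w^2 - 3*w/2 - 5/2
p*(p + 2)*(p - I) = p^3 + 2*p^2 - I*p^2 - 2*I*p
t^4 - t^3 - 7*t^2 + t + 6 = (t - 3)*(t - 1)*(t + 1)*(t + 2)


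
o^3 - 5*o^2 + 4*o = o*(o - 4)*(o - 1)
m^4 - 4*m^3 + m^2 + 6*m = m*(m - 3)*(m - 2)*(m + 1)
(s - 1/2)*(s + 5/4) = s^2 + 3*s/4 - 5/8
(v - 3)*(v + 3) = v^2 - 9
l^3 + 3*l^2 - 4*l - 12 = (l - 2)*(l + 2)*(l + 3)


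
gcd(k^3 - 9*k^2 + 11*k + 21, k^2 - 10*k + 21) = k^2 - 10*k + 21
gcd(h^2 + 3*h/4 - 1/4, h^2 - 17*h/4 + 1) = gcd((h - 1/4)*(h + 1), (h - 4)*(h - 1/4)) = h - 1/4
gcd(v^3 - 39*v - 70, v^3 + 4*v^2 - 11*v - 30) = v^2 + 7*v + 10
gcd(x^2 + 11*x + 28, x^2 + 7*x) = x + 7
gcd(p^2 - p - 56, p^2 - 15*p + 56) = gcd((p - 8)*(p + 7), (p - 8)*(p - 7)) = p - 8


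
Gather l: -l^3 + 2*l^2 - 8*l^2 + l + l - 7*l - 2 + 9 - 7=-l^3 - 6*l^2 - 5*l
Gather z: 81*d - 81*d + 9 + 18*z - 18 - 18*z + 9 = 0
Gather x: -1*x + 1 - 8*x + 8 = 9 - 9*x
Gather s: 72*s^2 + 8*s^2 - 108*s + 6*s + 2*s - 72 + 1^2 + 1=80*s^2 - 100*s - 70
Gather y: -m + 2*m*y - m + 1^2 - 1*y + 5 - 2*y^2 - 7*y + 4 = -2*m - 2*y^2 + y*(2*m - 8) + 10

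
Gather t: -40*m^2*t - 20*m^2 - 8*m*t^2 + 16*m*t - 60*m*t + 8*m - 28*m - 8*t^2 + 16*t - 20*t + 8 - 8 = -20*m^2 - 20*m + t^2*(-8*m - 8) + t*(-40*m^2 - 44*m - 4)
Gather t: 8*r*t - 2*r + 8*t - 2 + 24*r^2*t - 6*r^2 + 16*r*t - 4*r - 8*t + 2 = -6*r^2 - 6*r + t*(24*r^2 + 24*r)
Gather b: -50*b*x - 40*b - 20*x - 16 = b*(-50*x - 40) - 20*x - 16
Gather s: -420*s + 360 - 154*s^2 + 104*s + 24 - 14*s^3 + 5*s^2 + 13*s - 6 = -14*s^3 - 149*s^2 - 303*s + 378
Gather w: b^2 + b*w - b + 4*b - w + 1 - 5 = b^2 + 3*b + w*(b - 1) - 4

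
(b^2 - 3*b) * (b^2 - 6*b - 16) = b^4 - 9*b^3 + 2*b^2 + 48*b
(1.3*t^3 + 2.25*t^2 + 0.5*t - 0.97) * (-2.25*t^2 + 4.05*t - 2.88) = -2.925*t^5 + 0.2025*t^4 + 4.2435*t^3 - 2.2725*t^2 - 5.3685*t + 2.7936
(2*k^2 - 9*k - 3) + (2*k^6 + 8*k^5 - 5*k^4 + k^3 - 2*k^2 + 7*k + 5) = 2*k^6 + 8*k^5 - 5*k^4 + k^3 - 2*k + 2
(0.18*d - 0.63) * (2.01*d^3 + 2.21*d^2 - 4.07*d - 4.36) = 0.3618*d^4 - 0.8685*d^3 - 2.1249*d^2 + 1.7793*d + 2.7468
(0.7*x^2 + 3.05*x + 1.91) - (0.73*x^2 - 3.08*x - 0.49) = -0.03*x^2 + 6.13*x + 2.4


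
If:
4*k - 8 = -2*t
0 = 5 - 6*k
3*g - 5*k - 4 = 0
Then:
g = 49/18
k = 5/6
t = 7/3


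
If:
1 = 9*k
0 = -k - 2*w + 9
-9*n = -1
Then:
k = 1/9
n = 1/9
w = 40/9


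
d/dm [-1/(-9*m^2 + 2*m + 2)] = 2*(1 - 9*m)/(-9*m^2 + 2*m + 2)^2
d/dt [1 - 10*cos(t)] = 10*sin(t)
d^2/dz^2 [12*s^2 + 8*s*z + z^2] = 2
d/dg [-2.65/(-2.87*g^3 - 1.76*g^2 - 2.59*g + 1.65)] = (-22.8165*g^2 - 9.328*g - 6.8635)/(2.87*g^3 + 1.76*g^2 + 2.59*g - 1.65)^2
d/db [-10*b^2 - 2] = -20*b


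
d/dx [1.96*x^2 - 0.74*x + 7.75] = 3.92*x - 0.74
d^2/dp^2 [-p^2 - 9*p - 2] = -2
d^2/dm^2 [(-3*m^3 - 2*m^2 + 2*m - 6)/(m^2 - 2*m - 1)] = 2*(-17*m^3 - 42*m^2 + 33*m - 36)/(m^6 - 6*m^5 + 9*m^4 + 4*m^3 - 9*m^2 - 6*m - 1)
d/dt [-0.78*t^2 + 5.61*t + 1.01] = 5.61 - 1.56*t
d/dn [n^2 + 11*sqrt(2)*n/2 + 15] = 2*n + 11*sqrt(2)/2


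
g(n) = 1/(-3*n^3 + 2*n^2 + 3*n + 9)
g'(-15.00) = 0.00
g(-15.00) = 0.00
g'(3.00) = 0.03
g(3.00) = -0.02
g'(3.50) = 0.01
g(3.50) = -0.01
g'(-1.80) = 0.04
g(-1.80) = 0.04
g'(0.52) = -0.02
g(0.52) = 0.09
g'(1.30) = 0.07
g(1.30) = 0.10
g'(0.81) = -0.00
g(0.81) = 0.09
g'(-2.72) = 0.01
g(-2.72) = 0.01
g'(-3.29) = 0.01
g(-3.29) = 0.01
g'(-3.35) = 0.01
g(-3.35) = 0.01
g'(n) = (9*n^2 - 4*n - 3)/(-3*n^3 + 2*n^2 + 3*n + 9)^2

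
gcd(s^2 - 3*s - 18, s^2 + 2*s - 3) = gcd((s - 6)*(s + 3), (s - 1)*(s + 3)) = s + 3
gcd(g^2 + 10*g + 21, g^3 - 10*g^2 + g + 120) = g + 3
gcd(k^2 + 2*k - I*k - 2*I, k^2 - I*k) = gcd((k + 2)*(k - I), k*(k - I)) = k - I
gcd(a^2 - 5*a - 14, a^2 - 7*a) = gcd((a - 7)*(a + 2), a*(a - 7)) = a - 7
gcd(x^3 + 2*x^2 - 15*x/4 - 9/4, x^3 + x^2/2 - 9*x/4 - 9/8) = x^2 - x - 3/4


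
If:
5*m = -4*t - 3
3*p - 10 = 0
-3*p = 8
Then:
No Solution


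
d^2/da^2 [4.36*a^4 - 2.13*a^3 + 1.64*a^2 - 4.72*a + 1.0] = 52.32*a^2 - 12.78*a + 3.28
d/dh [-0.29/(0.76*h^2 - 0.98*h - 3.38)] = (0.4408*h - 0.2842)/(-0.76*h^2 + 0.98*h + 3.38)^2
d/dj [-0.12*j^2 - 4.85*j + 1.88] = -0.24*j - 4.85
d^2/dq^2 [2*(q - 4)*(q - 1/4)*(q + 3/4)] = 12*q - 14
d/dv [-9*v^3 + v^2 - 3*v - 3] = -27*v^2 + 2*v - 3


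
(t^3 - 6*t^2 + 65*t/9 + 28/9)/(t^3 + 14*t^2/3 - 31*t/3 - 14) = (3*t^2 - 11*t - 4)/(3*(t^2 + 7*t + 6))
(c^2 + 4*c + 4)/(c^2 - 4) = (c + 2)/(c - 2)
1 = 1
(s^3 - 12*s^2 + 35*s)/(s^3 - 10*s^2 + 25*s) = (s - 7)/(s - 5)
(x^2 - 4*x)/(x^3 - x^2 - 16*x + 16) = x/(x^2 + 3*x - 4)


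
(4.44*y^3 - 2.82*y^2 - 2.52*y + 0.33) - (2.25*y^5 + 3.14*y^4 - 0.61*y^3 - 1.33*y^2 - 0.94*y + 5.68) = -2.25*y^5 - 3.14*y^4 + 5.05*y^3 - 1.49*y^2 - 1.58*y - 5.35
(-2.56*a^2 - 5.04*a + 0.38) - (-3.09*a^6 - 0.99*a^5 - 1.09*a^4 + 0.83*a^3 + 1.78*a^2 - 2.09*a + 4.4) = 3.09*a^6 + 0.99*a^5 + 1.09*a^4 - 0.83*a^3 - 4.34*a^2 - 2.95*a - 4.02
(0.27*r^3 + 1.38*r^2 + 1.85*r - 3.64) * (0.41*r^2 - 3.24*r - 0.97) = 0.1107*r^5 - 0.309*r^4 - 3.9746*r^3 - 8.825*r^2 + 9.9991*r + 3.5308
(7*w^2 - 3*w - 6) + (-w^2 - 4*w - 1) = 6*w^2 - 7*w - 7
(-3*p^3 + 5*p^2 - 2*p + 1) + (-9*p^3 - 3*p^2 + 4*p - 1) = -12*p^3 + 2*p^2 + 2*p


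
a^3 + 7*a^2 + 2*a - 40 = (a - 2)*(a + 4)*(a + 5)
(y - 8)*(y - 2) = y^2 - 10*y + 16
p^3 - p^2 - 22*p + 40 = (p - 4)*(p - 2)*(p + 5)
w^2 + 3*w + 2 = (w + 1)*(w + 2)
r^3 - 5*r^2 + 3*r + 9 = (r - 3)^2*(r + 1)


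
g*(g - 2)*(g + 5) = g^3 + 3*g^2 - 10*g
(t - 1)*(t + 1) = t^2 - 1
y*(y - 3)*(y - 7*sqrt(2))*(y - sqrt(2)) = y^4 - 8*sqrt(2)*y^3 - 3*y^3 + 14*y^2 + 24*sqrt(2)*y^2 - 42*y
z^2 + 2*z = z*(z + 2)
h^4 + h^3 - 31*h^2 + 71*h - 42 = (h - 3)*(h - 2)*(h - 1)*(h + 7)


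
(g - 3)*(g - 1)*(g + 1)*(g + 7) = g^4 + 4*g^3 - 22*g^2 - 4*g + 21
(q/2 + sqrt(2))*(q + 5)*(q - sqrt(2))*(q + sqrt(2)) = q^4/2 + sqrt(2)*q^3 + 5*q^3/2 - q^2 + 5*sqrt(2)*q^2 - 5*q - 2*sqrt(2)*q - 10*sqrt(2)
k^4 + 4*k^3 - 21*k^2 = k^2*(k - 3)*(k + 7)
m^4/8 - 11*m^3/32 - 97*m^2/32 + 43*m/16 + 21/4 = (m/4 + 1)*(m/2 + 1/2)*(m - 6)*(m - 7/4)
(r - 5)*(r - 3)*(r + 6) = r^3 - 2*r^2 - 33*r + 90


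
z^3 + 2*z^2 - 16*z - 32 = (z - 4)*(z + 2)*(z + 4)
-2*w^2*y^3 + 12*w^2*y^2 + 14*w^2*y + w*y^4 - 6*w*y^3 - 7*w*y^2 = y*(-2*w + y)*(y - 7)*(w*y + w)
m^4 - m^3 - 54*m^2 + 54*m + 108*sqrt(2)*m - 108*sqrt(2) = (m - 1)*(m - 3*sqrt(2))^2*(m + 6*sqrt(2))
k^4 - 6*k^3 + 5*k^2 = k^2*(k - 5)*(k - 1)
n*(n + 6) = n^2 + 6*n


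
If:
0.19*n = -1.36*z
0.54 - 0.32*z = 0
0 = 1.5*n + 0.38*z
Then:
No Solution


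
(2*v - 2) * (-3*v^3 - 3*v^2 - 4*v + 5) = -6*v^4 - 2*v^2 + 18*v - 10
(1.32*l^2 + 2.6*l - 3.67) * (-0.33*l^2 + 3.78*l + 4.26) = -0.4356*l^4 + 4.1316*l^3 + 16.6623*l^2 - 2.7966*l - 15.6342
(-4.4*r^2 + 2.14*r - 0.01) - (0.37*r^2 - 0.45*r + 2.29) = -4.77*r^2 + 2.59*r - 2.3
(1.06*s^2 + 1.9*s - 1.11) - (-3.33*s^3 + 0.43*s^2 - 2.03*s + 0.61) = 3.33*s^3 + 0.63*s^2 + 3.93*s - 1.72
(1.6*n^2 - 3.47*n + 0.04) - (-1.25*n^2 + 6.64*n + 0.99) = 2.85*n^2 - 10.11*n - 0.95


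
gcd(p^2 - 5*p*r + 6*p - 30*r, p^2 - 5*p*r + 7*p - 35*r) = p - 5*r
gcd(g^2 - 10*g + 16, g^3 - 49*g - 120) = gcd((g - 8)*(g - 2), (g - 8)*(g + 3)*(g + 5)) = g - 8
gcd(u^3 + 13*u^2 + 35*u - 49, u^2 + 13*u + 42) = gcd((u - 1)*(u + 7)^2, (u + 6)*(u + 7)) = u + 7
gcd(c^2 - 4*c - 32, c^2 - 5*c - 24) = c - 8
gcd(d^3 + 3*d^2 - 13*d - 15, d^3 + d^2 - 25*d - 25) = d^2 + 6*d + 5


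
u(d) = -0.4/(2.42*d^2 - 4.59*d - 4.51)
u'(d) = -0.4*(4.59 - 4.84*d)/(2.42*d^2 - 4.59*d - 4.51)^2 = (1.936*d - 1.836)/(-2.42*d^2 + 4.59*d + 4.51)^2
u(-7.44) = -0.00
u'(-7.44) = -0.00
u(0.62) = 0.06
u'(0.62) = -0.02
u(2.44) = 0.31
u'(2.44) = 1.70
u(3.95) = -0.03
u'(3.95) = 0.03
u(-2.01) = -0.03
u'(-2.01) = -0.03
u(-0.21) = 0.12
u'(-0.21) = -0.19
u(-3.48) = -0.01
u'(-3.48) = -0.01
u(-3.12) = -0.01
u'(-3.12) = -0.01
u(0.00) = 0.09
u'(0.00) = -0.09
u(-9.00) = -0.00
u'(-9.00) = -0.00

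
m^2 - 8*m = m*(m - 8)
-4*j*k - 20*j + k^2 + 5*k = (-4*j + k)*(k + 5)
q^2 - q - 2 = (q - 2)*(q + 1)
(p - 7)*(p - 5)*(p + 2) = p^3 - 10*p^2 + 11*p + 70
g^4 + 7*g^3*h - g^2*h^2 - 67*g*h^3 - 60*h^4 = (g - 3*h)*(g + h)*(g + 4*h)*(g + 5*h)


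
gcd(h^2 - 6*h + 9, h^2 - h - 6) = h - 3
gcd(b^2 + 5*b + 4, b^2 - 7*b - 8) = b + 1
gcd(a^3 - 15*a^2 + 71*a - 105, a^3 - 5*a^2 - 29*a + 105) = a^2 - 10*a + 21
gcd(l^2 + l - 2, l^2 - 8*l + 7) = l - 1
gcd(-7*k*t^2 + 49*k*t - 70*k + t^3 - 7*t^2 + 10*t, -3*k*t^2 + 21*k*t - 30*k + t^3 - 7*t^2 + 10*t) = t^2 - 7*t + 10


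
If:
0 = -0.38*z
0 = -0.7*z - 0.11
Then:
No Solution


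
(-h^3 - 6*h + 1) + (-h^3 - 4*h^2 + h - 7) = -2*h^3 - 4*h^2 - 5*h - 6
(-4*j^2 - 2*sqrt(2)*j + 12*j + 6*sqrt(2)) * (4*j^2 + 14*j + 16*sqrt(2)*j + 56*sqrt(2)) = -16*j^4 - 72*sqrt(2)*j^3 - 8*j^3 - 36*sqrt(2)*j^2 + 104*j^2 - 32*j + 756*sqrt(2)*j + 672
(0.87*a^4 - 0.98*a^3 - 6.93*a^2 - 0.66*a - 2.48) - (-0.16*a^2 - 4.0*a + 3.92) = 0.87*a^4 - 0.98*a^3 - 6.77*a^2 + 3.34*a - 6.4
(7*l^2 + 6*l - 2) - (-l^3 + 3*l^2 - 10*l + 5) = l^3 + 4*l^2 + 16*l - 7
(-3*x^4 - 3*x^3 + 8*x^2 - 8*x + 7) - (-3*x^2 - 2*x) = -3*x^4 - 3*x^3 + 11*x^2 - 6*x + 7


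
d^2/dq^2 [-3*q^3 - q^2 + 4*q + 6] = -18*q - 2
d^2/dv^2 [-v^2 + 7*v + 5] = -2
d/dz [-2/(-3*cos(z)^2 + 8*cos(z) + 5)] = 4*(3*cos(z) - 4)*sin(z)/(-3*cos(z)^2 + 8*cos(z) + 5)^2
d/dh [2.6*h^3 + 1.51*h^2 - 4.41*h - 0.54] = 7.8*h^2 + 3.02*h - 4.41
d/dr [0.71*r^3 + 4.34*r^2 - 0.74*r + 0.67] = 2.13*r^2 + 8.68*r - 0.74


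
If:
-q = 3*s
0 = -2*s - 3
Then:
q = 9/2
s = -3/2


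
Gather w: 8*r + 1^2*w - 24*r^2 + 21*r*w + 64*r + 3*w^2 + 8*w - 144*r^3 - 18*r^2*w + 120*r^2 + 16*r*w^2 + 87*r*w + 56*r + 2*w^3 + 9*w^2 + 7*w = -144*r^3 + 96*r^2 + 128*r + 2*w^3 + w^2*(16*r + 12) + w*(-18*r^2 + 108*r + 16)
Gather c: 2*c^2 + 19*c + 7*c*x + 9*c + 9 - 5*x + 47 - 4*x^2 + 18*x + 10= 2*c^2 + c*(7*x + 28) - 4*x^2 + 13*x + 66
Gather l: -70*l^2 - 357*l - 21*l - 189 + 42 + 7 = -70*l^2 - 378*l - 140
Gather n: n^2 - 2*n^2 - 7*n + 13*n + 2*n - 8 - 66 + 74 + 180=-n^2 + 8*n + 180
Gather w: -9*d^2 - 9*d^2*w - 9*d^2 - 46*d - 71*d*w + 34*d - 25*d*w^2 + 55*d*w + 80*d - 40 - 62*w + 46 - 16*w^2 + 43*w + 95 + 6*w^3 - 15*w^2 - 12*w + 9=-18*d^2 + 68*d + 6*w^3 + w^2*(-25*d - 31) + w*(-9*d^2 - 16*d - 31) + 110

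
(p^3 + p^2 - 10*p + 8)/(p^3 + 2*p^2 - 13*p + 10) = (p + 4)/(p + 5)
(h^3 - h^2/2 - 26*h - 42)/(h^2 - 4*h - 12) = h + 7/2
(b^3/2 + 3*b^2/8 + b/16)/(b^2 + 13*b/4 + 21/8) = b*(8*b^2 + 6*b + 1)/(2*(8*b^2 + 26*b + 21))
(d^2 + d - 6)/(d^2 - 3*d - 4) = (-d^2 - d + 6)/(-d^2 + 3*d + 4)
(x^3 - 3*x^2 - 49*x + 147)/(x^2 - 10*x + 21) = x + 7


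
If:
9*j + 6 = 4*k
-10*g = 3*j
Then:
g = 1/5 - 2*k/15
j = 4*k/9 - 2/3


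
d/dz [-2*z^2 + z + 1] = 1 - 4*z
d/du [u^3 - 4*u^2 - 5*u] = 3*u^2 - 8*u - 5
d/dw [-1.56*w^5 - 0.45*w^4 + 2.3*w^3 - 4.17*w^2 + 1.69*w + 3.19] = -7.8*w^4 - 1.8*w^3 + 6.9*w^2 - 8.34*w + 1.69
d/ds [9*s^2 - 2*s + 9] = 18*s - 2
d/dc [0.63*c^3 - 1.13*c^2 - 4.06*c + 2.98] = 1.89*c^2 - 2.26*c - 4.06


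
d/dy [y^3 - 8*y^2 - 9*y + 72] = 3*y^2 - 16*y - 9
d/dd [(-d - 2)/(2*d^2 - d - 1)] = (-2*d^2 + d + (d + 2)*(4*d - 1) + 1)/(-2*d^2 + d + 1)^2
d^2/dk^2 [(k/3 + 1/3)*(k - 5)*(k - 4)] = 2*k - 16/3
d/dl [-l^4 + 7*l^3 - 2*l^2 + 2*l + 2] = -4*l^3 + 21*l^2 - 4*l + 2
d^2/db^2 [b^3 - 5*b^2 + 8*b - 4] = 6*b - 10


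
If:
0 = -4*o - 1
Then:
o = -1/4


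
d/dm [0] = 0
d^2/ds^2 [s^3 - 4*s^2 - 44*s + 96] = 6*s - 8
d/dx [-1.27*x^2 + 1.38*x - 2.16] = 1.38 - 2.54*x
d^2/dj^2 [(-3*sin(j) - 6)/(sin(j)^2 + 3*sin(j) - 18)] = 3*(sin(j)^5 + 5*sin(j)^4 + 124*sin(j)^3 + 204*sin(j)^2 + 288*sin(j) - 216)/(sin(j)^2 + 3*sin(j) - 18)^3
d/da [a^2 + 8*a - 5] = 2*a + 8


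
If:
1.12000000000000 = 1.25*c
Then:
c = 0.90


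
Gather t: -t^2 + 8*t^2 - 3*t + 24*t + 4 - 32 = 7*t^2 + 21*t - 28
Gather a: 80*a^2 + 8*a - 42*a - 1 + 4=80*a^2 - 34*a + 3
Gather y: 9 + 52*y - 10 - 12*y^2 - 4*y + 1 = -12*y^2 + 48*y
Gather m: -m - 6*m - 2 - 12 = -7*m - 14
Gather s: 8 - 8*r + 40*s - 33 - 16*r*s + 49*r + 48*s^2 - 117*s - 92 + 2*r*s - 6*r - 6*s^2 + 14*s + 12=35*r + 42*s^2 + s*(-14*r - 63) - 105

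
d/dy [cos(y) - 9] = -sin(y)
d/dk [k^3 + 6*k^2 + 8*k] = 3*k^2 + 12*k + 8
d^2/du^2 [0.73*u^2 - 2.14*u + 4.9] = 1.46000000000000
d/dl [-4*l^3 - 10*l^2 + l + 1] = -12*l^2 - 20*l + 1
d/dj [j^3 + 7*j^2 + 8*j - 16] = 3*j^2 + 14*j + 8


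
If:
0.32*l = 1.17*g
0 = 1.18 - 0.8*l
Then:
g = 0.40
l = 1.48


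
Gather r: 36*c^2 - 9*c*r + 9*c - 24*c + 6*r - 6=36*c^2 - 15*c + r*(6 - 9*c) - 6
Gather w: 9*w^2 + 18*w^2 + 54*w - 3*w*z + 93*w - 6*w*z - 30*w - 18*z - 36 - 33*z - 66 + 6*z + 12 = 27*w^2 + w*(117 - 9*z) - 45*z - 90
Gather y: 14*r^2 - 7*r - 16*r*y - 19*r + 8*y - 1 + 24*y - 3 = 14*r^2 - 26*r + y*(32 - 16*r) - 4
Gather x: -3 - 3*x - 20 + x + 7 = -2*x - 16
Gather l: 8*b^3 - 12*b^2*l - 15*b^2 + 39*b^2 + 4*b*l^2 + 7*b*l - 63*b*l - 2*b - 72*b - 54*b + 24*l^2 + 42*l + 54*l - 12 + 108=8*b^3 + 24*b^2 - 128*b + l^2*(4*b + 24) + l*(-12*b^2 - 56*b + 96) + 96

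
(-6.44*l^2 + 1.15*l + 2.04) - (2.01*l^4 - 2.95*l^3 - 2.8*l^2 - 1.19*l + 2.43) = -2.01*l^4 + 2.95*l^3 - 3.64*l^2 + 2.34*l - 0.39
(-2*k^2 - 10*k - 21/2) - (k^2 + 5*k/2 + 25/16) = -3*k^2 - 25*k/2 - 193/16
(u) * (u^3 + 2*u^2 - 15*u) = u^4 + 2*u^3 - 15*u^2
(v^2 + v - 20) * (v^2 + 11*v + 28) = v^4 + 12*v^3 + 19*v^2 - 192*v - 560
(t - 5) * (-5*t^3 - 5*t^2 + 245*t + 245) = -5*t^4 + 20*t^3 + 270*t^2 - 980*t - 1225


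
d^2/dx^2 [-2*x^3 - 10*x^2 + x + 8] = -12*x - 20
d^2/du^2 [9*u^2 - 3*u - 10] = 18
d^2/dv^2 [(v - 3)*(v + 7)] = 2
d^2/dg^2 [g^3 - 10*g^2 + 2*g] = 6*g - 20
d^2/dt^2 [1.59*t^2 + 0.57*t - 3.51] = 3.18000000000000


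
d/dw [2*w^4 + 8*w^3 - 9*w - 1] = 8*w^3 + 24*w^2 - 9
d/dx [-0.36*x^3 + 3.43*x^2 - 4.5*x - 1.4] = -1.08*x^2 + 6.86*x - 4.5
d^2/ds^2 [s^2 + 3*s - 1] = 2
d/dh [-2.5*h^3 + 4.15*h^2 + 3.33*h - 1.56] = -7.5*h^2 + 8.3*h + 3.33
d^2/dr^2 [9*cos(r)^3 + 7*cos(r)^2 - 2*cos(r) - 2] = -19*cos(r)/4 - 14*cos(2*r) - 81*cos(3*r)/4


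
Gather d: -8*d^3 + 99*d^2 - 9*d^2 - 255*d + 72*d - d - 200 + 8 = -8*d^3 + 90*d^2 - 184*d - 192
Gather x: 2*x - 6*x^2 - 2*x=-6*x^2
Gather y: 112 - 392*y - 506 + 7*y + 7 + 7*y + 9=-378*y - 378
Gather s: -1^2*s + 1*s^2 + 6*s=s^2 + 5*s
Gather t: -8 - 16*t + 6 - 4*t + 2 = -20*t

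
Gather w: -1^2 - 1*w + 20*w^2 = 20*w^2 - w - 1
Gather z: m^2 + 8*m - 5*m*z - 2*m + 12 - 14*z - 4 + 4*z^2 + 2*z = m^2 + 6*m + 4*z^2 + z*(-5*m - 12) + 8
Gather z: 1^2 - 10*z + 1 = 2 - 10*z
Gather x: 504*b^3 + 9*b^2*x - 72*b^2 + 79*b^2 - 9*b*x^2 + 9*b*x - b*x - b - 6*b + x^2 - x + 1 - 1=504*b^3 + 7*b^2 - 7*b + x^2*(1 - 9*b) + x*(9*b^2 + 8*b - 1)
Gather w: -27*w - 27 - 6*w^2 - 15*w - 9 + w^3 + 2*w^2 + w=w^3 - 4*w^2 - 41*w - 36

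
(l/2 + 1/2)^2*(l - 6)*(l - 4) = l^4/4 - 2*l^3 + 5*l^2/4 + 19*l/2 + 6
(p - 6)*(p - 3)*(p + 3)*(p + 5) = p^4 - p^3 - 39*p^2 + 9*p + 270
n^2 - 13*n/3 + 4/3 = (n - 4)*(n - 1/3)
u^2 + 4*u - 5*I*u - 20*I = (u + 4)*(u - 5*I)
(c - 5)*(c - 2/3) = c^2 - 17*c/3 + 10/3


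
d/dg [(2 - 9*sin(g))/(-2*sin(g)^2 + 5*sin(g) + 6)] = 2*(-9*sin(g)^2 + 4*sin(g) - 32)*cos(g)/(2*sin(g)^2 - 5*sin(g) - 6)^2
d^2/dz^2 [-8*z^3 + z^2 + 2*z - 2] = 2 - 48*z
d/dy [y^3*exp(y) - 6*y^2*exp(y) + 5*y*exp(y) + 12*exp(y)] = (y^3 - 3*y^2 - 7*y + 17)*exp(y)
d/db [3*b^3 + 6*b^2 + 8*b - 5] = 9*b^2 + 12*b + 8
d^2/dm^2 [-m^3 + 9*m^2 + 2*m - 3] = 18 - 6*m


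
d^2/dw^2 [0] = 0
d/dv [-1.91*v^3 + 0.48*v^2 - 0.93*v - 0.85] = -5.73*v^2 + 0.96*v - 0.93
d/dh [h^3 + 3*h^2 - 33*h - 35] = 3*h^2 + 6*h - 33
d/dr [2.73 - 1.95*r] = -1.95000000000000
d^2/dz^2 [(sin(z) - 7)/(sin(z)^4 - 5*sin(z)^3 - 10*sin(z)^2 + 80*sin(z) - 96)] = (-9*sin(z)^9 + 167*sin(z)^8 - 873*sin(z)^7 + 1085*sin(z)^6 + 618*sin(z)^5 + 12372*sin(z)^4 - 46200*sin(z)^3 + 9016*sin(z)^2 + 92544*sin(z) - 60800)/((sin(z) - 4)^3*(sin(z) - 3)^3*(sin(z) - 2)^3*(sin(z) + 4)^3)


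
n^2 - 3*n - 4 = (n - 4)*(n + 1)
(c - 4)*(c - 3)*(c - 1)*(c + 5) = c^4 - 3*c^3 - 21*c^2 + 83*c - 60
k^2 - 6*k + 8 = (k - 4)*(k - 2)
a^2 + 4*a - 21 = (a - 3)*(a + 7)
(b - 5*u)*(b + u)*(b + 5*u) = b^3 + b^2*u - 25*b*u^2 - 25*u^3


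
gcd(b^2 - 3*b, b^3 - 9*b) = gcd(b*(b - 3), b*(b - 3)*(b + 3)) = b^2 - 3*b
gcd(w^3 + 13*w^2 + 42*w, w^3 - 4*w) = w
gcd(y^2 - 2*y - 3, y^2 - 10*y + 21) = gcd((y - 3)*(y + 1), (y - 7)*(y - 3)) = y - 3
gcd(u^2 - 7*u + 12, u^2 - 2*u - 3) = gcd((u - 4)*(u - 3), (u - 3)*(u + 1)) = u - 3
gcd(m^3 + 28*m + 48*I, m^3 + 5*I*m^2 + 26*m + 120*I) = m + 4*I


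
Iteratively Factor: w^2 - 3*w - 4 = (w + 1)*(w - 4)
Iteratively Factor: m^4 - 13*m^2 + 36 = (m - 3)*(m^3 + 3*m^2 - 4*m - 12) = (m - 3)*(m - 2)*(m^2 + 5*m + 6) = (m - 3)*(m - 2)*(m + 2)*(m + 3)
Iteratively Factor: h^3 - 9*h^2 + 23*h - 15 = (h - 1)*(h^2 - 8*h + 15) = (h - 3)*(h - 1)*(h - 5)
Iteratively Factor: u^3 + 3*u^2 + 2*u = (u + 2)*(u^2 + u) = u*(u + 2)*(u + 1)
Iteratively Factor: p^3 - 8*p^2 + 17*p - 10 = (p - 1)*(p^2 - 7*p + 10) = (p - 2)*(p - 1)*(p - 5)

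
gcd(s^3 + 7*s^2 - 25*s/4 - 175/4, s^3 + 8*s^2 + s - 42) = s + 7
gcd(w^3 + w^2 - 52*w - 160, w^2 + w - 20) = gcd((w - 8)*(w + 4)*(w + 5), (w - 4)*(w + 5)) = w + 5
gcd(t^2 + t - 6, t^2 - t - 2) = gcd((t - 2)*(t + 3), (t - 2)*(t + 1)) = t - 2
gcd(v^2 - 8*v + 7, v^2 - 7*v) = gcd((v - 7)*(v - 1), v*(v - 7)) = v - 7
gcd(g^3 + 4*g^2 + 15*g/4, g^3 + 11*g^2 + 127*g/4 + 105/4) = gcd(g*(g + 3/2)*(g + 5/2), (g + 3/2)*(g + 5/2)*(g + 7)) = g^2 + 4*g + 15/4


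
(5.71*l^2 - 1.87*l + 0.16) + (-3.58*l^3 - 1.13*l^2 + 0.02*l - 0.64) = -3.58*l^3 + 4.58*l^2 - 1.85*l - 0.48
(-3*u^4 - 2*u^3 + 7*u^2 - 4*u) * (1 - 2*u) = 6*u^5 + u^4 - 16*u^3 + 15*u^2 - 4*u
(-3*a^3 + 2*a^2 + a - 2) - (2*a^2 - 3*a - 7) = -3*a^3 + 4*a + 5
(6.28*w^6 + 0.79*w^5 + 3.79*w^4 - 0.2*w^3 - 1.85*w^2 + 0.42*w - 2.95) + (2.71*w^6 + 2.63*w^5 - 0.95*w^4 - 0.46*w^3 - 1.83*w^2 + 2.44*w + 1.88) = 8.99*w^6 + 3.42*w^5 + 2.84*w^4 - 0.66*w^3 - 3.68*w^2 + 2.86*w - 1.07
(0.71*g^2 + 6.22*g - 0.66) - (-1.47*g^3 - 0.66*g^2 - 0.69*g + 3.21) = 1.47*g^3 + 1.37*g^2 + 6.91*g - 3.87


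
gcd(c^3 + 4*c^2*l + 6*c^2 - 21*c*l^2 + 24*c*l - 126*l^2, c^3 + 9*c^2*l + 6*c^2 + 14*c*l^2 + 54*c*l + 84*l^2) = c^2 + 7*c*l + 6*c + 42*l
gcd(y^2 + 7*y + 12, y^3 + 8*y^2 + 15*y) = y + 3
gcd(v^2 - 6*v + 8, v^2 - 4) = v - 2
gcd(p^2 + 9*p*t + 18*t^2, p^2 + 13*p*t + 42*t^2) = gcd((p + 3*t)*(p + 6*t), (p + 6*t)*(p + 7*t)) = p + 6*t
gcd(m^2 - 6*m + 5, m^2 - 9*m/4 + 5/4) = m - 1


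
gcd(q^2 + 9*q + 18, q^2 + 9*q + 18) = q^2 + 9*q + 18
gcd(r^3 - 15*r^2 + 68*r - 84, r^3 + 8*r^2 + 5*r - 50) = r - 2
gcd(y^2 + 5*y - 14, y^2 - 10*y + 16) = y - 2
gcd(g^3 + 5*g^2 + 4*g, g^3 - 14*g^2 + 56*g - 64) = 1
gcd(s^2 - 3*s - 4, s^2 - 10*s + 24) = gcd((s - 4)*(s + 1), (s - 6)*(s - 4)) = s - 4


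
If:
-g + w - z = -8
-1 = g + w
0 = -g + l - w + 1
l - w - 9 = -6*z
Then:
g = 32/11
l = -2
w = -43/11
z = 13/11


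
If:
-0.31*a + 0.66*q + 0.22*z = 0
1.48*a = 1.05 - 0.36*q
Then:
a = 0.0727673649393605*z + 0.636714443219405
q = 0.299062844542448 - 0.299154722528482*z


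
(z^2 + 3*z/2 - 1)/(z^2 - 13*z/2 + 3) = (z + 2)/(z - 6)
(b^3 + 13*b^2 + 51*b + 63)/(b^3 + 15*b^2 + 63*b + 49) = (b^2 + 6*b + 9)/(b^2 + 8*b + 7)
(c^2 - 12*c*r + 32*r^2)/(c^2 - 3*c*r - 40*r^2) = (c - 4*r)/(c + 5*r)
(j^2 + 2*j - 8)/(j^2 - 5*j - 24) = (-j^2 - 2*j + 8)/(-j^2 + 5*j + 24)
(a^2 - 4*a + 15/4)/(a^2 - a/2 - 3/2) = (a - 5/2)/(a + 1)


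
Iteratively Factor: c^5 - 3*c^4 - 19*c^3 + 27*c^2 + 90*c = (c - 3)*(c^4 - 19*c^2 - 30*c) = (c - 5)*(c - 3)*(c^3 + 5*c^2 + 6*c) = (c - 5)*(c - 3)*(c + 2)*(c^2 + 3*c) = (c - 5)*(c - 3)*(c + 2)*(c + 3)*(c)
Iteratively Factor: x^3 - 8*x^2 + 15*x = (x - 5)*(x^2 - 3*x) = x*(x - 5)*(x - 3)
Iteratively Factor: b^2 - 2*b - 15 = (b - 5)*(b + 3)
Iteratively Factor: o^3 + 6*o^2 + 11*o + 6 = (o + 2)*(o^2 + 4*o + 3) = (o + 2)*(o + 3)*(o + 1)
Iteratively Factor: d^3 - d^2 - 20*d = (d + 4)*(d^2 - 5*d) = (d - 5)*(d + 4)*(d)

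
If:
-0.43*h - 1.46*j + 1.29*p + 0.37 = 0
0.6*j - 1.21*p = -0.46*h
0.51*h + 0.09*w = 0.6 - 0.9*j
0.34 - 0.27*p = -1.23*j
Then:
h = 38.06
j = 3.25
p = 16.08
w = -241.57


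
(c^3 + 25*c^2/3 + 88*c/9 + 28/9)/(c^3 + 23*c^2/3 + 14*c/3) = (c + 2/3)/c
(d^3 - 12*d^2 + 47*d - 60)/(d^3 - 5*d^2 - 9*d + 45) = (d - 4)/(d + 3)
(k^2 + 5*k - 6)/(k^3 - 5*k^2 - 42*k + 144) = (k - 1)/(k^2 - 11*k + 24)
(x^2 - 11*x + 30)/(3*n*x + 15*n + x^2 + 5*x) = (x^2 - 11*x + 30)/(3*n*x + 15*n + x^2 + 5*x)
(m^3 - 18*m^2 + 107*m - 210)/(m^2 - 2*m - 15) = (m^2 - 13*m + 42)/(m + 3)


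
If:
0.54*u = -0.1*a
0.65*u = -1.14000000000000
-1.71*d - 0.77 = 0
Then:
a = 9.47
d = -0.45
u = -1.75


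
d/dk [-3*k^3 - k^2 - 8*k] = -9*k^2 - 2*k - 8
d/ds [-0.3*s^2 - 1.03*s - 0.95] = -0.6*s - 1.03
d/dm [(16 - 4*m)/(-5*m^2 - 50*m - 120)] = 4*(m^2 + 10*m - 2*(m - 4)*(m + 5) + 24)/(5*(m^2 + 10*m + 24)^2)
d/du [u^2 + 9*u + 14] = 2*u + 9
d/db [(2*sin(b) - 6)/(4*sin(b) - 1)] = 22*cos(b)/(4*sin(b) - 1)^2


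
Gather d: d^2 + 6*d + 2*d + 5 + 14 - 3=d^2 + 8*d + 16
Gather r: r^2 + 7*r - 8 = r^2 + 7*r - 8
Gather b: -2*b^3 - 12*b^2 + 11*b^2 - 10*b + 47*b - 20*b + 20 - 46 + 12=-2*b^3 - b^2 + 17*b - 14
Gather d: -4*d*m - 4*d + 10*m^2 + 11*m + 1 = d*(-4*m - 4) + 10*m^2 + 11*m + 1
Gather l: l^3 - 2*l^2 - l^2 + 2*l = l^3 - 3*l^2 + 2*l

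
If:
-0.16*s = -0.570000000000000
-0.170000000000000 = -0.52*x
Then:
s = 3.56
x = 0.33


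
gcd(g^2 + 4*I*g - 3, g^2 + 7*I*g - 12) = g + 3*I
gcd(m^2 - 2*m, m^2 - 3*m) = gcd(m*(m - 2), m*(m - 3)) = m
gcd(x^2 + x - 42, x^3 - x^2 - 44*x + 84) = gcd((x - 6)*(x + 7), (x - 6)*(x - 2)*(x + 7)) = x^2 + x - 42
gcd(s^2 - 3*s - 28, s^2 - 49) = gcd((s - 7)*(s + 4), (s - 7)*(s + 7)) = s - 7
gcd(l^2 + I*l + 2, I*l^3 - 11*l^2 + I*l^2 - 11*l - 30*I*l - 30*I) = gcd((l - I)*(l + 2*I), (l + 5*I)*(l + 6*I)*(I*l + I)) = 1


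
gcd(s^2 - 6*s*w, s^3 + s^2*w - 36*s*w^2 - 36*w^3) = s - 6*w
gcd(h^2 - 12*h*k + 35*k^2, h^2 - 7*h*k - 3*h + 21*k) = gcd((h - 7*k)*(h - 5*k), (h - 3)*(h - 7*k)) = h - 7*k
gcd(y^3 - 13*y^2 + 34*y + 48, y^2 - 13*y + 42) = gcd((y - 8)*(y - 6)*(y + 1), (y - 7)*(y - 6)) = y - 6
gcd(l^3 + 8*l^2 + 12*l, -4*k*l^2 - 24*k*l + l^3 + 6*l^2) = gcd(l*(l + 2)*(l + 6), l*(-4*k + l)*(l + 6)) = l^2 + 6*l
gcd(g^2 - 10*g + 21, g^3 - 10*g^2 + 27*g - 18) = g - 3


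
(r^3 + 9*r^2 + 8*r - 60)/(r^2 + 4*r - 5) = (r^2 + 4*r - 12)/(r - 1)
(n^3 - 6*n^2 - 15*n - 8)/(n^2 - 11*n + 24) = (n^2 + 2*n + 1)/(n - 3)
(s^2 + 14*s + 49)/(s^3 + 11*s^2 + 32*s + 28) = (s + 7)/(s^2 + 4*s + 4)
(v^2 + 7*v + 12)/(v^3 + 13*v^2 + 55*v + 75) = (v + 4)/(v^2 + 10*v + 25)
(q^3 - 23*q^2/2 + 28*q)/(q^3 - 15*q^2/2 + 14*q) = (q - 8)/(q - 4)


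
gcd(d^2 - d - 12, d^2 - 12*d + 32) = d - 4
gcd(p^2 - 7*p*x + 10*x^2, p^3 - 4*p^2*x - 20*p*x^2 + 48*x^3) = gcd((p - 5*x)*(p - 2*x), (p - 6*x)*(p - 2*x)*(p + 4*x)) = -p + 2*x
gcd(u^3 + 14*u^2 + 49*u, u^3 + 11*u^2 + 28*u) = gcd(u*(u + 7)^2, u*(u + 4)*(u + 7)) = u^2 + 7*u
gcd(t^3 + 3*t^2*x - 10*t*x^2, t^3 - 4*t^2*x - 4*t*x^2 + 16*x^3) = -t + 2*x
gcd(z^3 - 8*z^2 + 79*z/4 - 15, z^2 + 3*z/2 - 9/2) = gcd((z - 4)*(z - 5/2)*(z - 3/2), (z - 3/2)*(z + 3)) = z - 3/2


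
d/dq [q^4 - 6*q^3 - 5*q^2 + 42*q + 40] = 4*q^3 - 18*q^2 - 10*q + 42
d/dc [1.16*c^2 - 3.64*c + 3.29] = 2.32*c - 3.64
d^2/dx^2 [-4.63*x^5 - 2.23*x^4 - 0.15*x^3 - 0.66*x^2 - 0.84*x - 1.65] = -92.6*x^3 - 26.76*x^2 - 0.9*x - 1.32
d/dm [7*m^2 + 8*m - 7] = 14*m + 8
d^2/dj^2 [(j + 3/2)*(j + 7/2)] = 2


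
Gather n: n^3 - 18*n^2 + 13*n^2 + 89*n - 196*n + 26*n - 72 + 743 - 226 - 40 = n^3 - 5*n^2 - 81*n + 405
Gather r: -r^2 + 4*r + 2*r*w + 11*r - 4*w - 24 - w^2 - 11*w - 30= -r^2 + r*(2*w + 15) - w^2 - 15*w - 54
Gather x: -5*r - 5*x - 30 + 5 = -5*r - 5*x - 25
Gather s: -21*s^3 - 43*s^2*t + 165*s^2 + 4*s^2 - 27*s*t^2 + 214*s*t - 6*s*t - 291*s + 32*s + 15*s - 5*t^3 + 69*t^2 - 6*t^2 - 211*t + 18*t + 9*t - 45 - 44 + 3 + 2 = -21*s^3 + s^2*(169 - 43*t) + s*(-27*t^2 + 208*t - 244) - 5*t^3 + 63*t^2 - 184*t - 84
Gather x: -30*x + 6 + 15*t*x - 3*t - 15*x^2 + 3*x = -3*t - 15*x^2 + x*(15*t - 27) + 6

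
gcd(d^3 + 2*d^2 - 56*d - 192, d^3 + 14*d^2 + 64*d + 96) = d^2 + 10*d + 24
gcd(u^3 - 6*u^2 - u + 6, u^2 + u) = u + 1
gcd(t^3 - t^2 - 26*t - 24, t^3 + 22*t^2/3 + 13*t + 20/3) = t + 1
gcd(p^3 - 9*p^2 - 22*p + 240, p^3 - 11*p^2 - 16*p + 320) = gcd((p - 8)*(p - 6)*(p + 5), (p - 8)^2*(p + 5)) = p^2 - 3*p - 40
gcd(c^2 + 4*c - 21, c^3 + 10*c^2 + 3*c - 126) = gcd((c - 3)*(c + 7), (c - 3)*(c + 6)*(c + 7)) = c^2 + 4*c - 21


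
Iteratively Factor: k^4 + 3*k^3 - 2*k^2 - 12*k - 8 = (k + 2)*(k^3 + k^2 - 4*k - 4) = (k + 2)^2*(k^2 - k - 2) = (k - 2)*(k + 2)^2*(k + 1)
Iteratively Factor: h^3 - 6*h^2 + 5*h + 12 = (h + 1)*(h^2 - 7*h + 12) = (h - 3)*(h + 1)*(h - 4)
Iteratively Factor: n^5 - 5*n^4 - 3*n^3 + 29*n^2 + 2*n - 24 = (n + 1)*(n^4 - 6*n^3 + 3*n^2 + 26*n - 24) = (n + 1)*(n + 2)*(n^3 - 8*n^2 + 19*n - 12) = (n - 3)*(n + 1)*(n + 2)*(n^2 - 5*n + 4) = (n - 4)*(n - 3)*(n + 1)*(n + 2)*(n - 1)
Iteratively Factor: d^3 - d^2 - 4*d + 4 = (d - 2)*(d^2 + d - 2) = (d - 2)*(d - 1)*(d + 2)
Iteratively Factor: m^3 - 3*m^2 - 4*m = (m + 1)*(m^2 - 4*m) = m*(m + 1)*(m - 4)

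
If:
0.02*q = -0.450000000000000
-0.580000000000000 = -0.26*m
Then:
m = 2.23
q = -22.50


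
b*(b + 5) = b^2 + 5*b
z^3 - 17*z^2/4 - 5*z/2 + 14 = (z - 4)*(z - 2)*(z + 7/4)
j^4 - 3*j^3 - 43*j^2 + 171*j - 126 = (j - 6)*(j - 3)*(j - 1)*(j + 7)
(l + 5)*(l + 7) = l^2 + 12*l + 35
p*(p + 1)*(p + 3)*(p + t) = p^4 + p^3*t + 4*p^3 + 4*p^2*t + 3*p^2 + 3*p*t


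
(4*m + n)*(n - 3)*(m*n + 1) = 4*m^2*n^2 - 12*m^2*n + m*n^3 - 3*m*n^2 + 4*m*n - 12*m + n^2 - 3*n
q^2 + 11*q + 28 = (q + 4)*(q + 7)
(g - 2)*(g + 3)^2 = g^3 + 4*g^2 - 3*g - 18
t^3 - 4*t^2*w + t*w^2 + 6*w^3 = (t - 3*w)*(t - 2*w)*(t + w)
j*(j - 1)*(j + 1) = j^3 - j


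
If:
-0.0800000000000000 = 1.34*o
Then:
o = -0.06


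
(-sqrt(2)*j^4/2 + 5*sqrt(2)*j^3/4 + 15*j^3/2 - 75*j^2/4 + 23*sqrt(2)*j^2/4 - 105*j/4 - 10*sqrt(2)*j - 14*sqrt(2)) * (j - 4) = -sqrt(2)*j^5/2 + 13*sqrt(2)*j^4/4 + 15*j^4/2 - 195*j^3/4 + 3*sqrt(2)*j^3/4 - 33*sqrt(2)*j^2 + 195*j^2/4 + 26*sqrt(2)*j + 105*j + 56*sqrt(2)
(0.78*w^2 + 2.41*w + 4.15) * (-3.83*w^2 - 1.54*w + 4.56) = -2.9874*w^4 - 10.4315*w^3 - 16.0491*w^2 + 4.5986*w + 18.924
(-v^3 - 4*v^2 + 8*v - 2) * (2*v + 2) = -2*v^4 - 10*v^3 + 8*v^2 + 12*v - 4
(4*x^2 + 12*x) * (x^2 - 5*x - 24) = 4*x^4 - 8*x^3 - 156*x^2 - 288*x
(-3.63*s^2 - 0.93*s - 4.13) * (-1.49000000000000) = 5.4087*s^2 + 1.3857*s + 6.1537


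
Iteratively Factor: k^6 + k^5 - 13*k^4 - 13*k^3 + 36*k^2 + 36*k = (k + 2)*(k^5 - k^4 - 11*k^3 + 9*k^2 + 18*k) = (k + 1)*(k + 2)*(k^4 - 2*k^3 - 9*k^2 + 18*k) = (k - 3)*(k + 1)*(k + 2)*(k^3 + k^2 - 6*k) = (k - 3)*(k + 1)*(k + 2)*(k + 3)*(k^2 - 2*k) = (k - 3)*(k - 2)*(k + 1)*(k + 2)*(k + 3)*(k)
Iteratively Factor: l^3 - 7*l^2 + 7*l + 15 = (l - 3)*(l^2 - 4*l - 5) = (l - 3)*(l + 1)*(l - 5)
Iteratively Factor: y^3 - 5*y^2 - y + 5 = (y + 1)*(y^2 - 6*y + 5) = (y - 1)*(y + 1)*(y - 5)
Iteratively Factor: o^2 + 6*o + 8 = (o + 2)*(o + 4)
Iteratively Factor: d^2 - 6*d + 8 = (d - 4)*(d - 2)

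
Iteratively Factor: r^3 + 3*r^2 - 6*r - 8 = (r + 4)*(r^2 - r - 2) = (r + 1)*(r + 4)*(r - 2)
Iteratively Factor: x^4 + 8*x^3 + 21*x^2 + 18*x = (x)*(x^3 + 8*x^2 + 21*x + 18) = x*(x + 3)*(x^2 + 5*x + 6) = x*(x + 2)*(x + 3)*(x + 3)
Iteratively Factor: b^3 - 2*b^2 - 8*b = (b + 2)*(b^2 - 4*b) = b*(b + 2)*(b - 4)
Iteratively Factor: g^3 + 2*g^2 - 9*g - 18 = (g + 3)*(g^2 - g - 6) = (g - 3)*(g + 3)*(g + 2)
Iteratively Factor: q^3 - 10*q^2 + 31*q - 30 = (q - 2)*(q^2 - 8*q + 15) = (q - 3)*(q - 2)*(q - 5)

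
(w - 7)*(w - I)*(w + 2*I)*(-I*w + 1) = -I*w^4 + 2*w^3 + 7*I*w^3 - 14*w^2 - I*w^2 + 2*w + 7*I*w - 14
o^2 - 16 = (o - 4)*(o + 4)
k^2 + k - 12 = (k - 3)*(k + 4)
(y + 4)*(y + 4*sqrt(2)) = y^2 + 4*y + 4*sqrt(2)*y + 16*sqrt(2)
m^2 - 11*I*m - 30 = (m - 6*I)*(m - 5*I)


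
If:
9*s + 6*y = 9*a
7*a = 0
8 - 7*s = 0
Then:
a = 0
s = 8/7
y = -12/7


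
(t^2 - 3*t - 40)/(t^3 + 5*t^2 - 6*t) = (t^2 - 3*t - 40)/(t*(t^2 + 5*t - 6))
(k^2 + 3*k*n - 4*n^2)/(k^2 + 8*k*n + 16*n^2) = (k - n)/(k + 4*n)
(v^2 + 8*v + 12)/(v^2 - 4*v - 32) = (v^2 + 8*v + 12)/(v^2 - 4*v - 32)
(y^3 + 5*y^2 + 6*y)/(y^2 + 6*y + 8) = y*(y + 3)/(y + 4)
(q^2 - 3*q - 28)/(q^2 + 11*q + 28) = (q - 7)/(q + 7)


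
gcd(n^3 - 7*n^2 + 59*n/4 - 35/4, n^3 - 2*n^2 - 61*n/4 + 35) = n^2 - 6*n + 35/4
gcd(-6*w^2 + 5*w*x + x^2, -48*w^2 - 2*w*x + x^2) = 6*w + x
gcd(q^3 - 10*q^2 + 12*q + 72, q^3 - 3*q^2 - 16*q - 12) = q^2 - 4*q - 12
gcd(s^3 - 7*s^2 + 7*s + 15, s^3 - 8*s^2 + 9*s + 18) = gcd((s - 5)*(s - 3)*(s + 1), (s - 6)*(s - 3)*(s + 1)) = s^2 - 2*s - 3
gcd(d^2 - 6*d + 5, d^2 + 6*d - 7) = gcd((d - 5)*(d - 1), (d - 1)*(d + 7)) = d - 1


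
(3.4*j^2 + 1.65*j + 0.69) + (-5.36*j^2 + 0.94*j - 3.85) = -1.96*j^2 + 2.59*j - 3.16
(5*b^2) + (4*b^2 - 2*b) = 9*b^2 - 2*b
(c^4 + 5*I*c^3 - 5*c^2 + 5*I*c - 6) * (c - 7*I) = c^5 - 2*I*c^4 + 30*c^3 + 40*I*c^2 + 29*c + 42*I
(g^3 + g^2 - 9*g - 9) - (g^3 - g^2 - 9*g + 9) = 2*g^2 - 18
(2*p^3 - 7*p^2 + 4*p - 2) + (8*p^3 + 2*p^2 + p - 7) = 10*p^3 - 5*p^2 + 5*p - 9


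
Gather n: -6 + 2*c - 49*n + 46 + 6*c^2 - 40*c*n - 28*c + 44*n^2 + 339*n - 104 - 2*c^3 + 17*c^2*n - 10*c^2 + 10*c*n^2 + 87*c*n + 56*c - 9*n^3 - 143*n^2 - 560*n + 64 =-2*c^3 - 4*c^2 + 30*c - 9*n^3 + n^2*(10*c - 99) + n*(17*c^2 + 47*c - 270)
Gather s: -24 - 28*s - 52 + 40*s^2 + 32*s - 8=40*s^2 + 4*s - 84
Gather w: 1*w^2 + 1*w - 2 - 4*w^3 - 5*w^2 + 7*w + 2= -4*w^3 - 4*w^2 + 8*w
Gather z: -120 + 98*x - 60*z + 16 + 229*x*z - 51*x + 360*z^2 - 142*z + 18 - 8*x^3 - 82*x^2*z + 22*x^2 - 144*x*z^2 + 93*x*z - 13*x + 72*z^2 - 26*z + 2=-8*x^3 + 22*x^2 + 34*x + z^2*(432 - 144*x) + z*(-82*x^2 + 322*x - 228) - 84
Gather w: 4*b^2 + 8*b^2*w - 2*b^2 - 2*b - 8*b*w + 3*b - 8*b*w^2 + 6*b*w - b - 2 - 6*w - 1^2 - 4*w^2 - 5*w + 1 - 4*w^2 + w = 2*b^2 + w^2*(-8*b - 8) + w*(8*b^2 - 2*b - 10) - 2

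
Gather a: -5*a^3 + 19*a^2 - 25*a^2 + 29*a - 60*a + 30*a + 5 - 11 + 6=-5*a^3 - 6*a^2 - a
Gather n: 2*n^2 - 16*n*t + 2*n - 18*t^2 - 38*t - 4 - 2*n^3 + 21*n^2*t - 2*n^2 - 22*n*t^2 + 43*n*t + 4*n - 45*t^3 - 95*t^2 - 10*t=-2*n^3 + 21*n^2*t + n*(-22*t^2 + 27*t + 6) - 45*t^3 - 113*t^2 - 48*t - 4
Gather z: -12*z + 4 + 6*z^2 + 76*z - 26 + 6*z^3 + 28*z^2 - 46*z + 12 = 6*z^3 + 34*z^2 + 18*z - 10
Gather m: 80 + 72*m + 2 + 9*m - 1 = 81*m + 81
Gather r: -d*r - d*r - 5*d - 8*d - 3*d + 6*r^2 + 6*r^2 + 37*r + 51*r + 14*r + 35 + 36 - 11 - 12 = -16*d + 12*r^2 + r*(102 - 2*d) + 48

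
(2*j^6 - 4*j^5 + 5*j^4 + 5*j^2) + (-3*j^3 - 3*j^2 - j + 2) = 2*j^6 - 4*j^5 + 5*j^4 - 3*j^3 + 2*j^2 - j + 2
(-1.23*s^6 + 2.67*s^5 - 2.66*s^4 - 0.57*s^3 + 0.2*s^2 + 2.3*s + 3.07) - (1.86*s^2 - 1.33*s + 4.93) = -1.23*s^6 + 2.67*s^5 - 2.66*s^4 - 0.57*s^3 - 1.66*s^2 + 3.63*s - 1.86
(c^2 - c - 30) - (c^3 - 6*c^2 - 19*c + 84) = -c^3 + 7*c^2 + 18*c - 114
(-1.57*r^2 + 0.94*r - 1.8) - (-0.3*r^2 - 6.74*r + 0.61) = -1.27*r^2 + 7.68*r - 2.41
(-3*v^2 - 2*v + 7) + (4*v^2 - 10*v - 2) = v^2 - 12*v + 5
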